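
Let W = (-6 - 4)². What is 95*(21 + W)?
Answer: 11495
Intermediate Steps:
W = 100 (W = (-10)² = 100)
95*(21 + W) = 95*(21 + 100) = 95*121 = 11495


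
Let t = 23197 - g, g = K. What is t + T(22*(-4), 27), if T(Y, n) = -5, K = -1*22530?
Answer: 45722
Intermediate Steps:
K = -22530
g = -22530
t = 45727 (t = 23197 - 1*(-22530) = 23197 + 22530 = 45727)
t + T(22*(-4), 27) = 45727 - 5 = 45722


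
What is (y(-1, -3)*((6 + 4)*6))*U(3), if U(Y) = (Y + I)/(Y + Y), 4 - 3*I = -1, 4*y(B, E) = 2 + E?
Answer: -35/3 ≈ -11.667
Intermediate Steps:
y(B, E) = 1/2 + E/4 (y(B, E) = (2 + E)/4 = 1/2 + E/4)
I = 5/3 (I = 4/3 - 1/3*(-1) = 4/3 + 1/3 = 5/3 ≈ 1.6667)
U(Y) = (5/3 + Y)/(2*Y) (U(Y) = (Y + 5/3)/(Y + Y) = (5/3 + Y)/((2*Y)) = (5/3 + Y)*(1/(2*Y)) = (5/3 + Y)/(2*Y))
(y(-1, -3)*((6 + 4)*6))*U(3) = ((1/2 + (1/4)*(-3))*((6 + 4)*6))*((1/6)*(5 + 3*3)/3) = ((1/2 - 3/4)*(10*6))*((1/6)*(1/3)*(5 + 9)) = (-1/4*60)*((1/6)*(1/3)*14) = -15*7/9 = -35/3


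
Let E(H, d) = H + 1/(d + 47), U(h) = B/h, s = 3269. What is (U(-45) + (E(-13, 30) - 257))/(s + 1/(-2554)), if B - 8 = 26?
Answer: -2395966142/28929371625 ≈ -0.082821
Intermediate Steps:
B = 34 (B = 8 + 26 = 34)
U(h) = 34/h
E(H, d) = H + 1/(47 + d)
(U(-45) + (E(-13, 30) - 257))/(s + 1/(-2554)) = (34/(-45) + ((1 + 47*(-13) - 13*30)/(47 + 30) - 257))/(3269 + 1/(-2554)) = (34*(-1/45) + ((1 - 611 - 390)/77 - 257))/(3269 - 1/2554) = (-34/45 + ((1/77)*(-1000) - 257))/(8349025/2554) = (-34/45 + (-1000/77 - 257))*(2554/8349025) = (-34/45 - 20789/77)*(2554/8349025) = -938123/3465*2554/8349025 = -2395966142/28929371625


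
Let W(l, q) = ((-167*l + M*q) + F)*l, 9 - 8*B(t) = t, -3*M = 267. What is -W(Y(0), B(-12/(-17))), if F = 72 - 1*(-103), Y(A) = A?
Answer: 0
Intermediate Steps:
M = -89 (M = -1/3*267 = -89)
B(t) = 9/8 - t/8
F = 175 (F = 72 + 103 = 175)
W(l, q) = l*(175 - 167*l - 89*q) (W(l, q) = ((-167*l - 89*q) + 175)*l = (175 - 167*l - 89*q)*l = l*(175 - 167*l - 89*q))
-W(Y(0), B(-12/(-17))) = -0*(175 - 167*0 - 89*(9/8 - (-3)/(2*(-17)))) = -0*(175 + 0 - 89*(9/8 - (-3)*(-1)/(2*17))) = -0*(175 + 0 - 89*(9/8 - 1/8*12/17)) = -0*(175 + 0 - 89*(9/8 - 3/34)) = -0*(175 + 0 - 89*141/136) = -0*(175 + 0 - 12549/136) = -0*11251/136 = -1*0 = 0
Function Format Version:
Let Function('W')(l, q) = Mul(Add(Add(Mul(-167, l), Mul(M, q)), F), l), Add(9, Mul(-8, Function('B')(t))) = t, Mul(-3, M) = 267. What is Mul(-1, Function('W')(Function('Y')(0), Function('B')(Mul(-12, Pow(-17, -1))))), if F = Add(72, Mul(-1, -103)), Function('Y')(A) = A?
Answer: 0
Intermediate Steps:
M = -89 (M = Mul(Rational(-1, 3), 267) = -89)
Function('B')(t) = Add(Rational(9, 8), Mul(Rational(-1, 8), t))
F = 175 (F = Add(72, 103) = 175)
Function('W')(l, q) = Mul(l, Add(175, Mul(-167, l), Mul(-89, q))) (Function('W')(l, q) = Mul(Add(Add(Mul(-167, l), Mul(-89, q)), 175), l) = Mul(Add(175, Mul(-167, l), Mul(-89, q)), l) = Mul(l, Add(175, Mul(-167, l), Mul(-89, q))))
Mul(-1, Function('W')(Function('Y')(0), Function('B')(Mul(-12, Pow(-17, -1))))) = Mul(-1, Mul(0, Add(175, Mul(-167, 0), Mul(-89, Add(Rational(9, 8), Mul(Rational(-1, 8), Mul(-12, Pow(-17, -1)))))))) = Mul(-1, Mul(0, Add(175, 0, Mul(-89, Add(Rational(9, 8), Mul(Rational(-1, 8), Mul(-12, Rational(-1, 17)))))))) = Mul(-1, Mul(0, Add(175, 0, Mul(-89, Add(Rational(9, 8), Mul(Rational(-1, 8), Rational(12, 17))))))) = Mul(-1, Mul(0, Add(175, 0, Mul(-89, Add(Rational(9, 8), Rational(-3, 34)))))) = Mul(-1, Mul(0, Add(175, 0, Mul(-89, Rational(141, 136))))) = Mul(-1, Mul(0, Add(175, 0, Rational(-12549, 136)))) = Mul(-1, Mul(0, Rational(11251, 136))) = Mul(-1, 0) = 0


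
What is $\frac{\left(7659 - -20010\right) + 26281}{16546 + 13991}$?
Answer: $\frac{4150}{2349} \approx 1.7667$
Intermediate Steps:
$\frac{\left(7659 - -20010\right) + 26281}{16546 + 13991} = \frac{\left(7659 + 20010\right) + 26281}{30537} = \left(27669 + 26281\right) \frac{1}{30537} = 53950 \cdot \frac{1}{30537} = \frac{4150}{2349}$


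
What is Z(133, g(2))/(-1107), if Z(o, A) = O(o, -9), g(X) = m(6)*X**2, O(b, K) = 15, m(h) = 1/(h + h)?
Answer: -5/369 ≈ -0.013550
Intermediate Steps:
m(h) = 1/(2*h)
g(X) = X**2/12 (g(X) = ((1/2)/6)*X**2 = ((1/2)*(1/6))*X**2 = X**2/12)
Z(o, A) = 15
Z(133, g(2))/(-1107) = 15/(-1107) = 15*(-1/1107) = -5/369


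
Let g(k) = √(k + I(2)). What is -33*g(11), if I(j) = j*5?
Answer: -33*√21 ≈ -151.23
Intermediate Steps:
I(j) = 5*j
g(k) = √(10 + k) (g(k) = √(k + 5*2) = √(k + 10) = √(10 + k))
-33*g(11) = -33*√(10 + 11) = -33*√21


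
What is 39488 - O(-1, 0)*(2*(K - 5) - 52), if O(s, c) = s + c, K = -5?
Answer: 39416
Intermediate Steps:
O(s, c) = c + s
39488 - O(-1, 0)*(2*(K - 5) - 52) = 39488 - (0 - 1)*(2*(-5 - 5) - 52) = 39488 - (-1)*(2*(-10) - 52) = 39488 - (-1)*(-20 - 52) = 39488 - (-1)*(-72) = 39488 - 1*72 = 39488 - 72 = 39416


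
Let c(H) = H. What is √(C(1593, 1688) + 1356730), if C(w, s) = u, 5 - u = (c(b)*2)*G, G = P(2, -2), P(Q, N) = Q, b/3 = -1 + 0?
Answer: 53*√483 ≈ 1164.8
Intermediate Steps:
b = -3 (b = 3*(-1 + 0) = 3*(-1) = -3)
G = 2
u = 17 (u = 5 - (-3*2)*2 = 5 - (-6)*2 = 5 - 1*(-12) = 5 + 12 = 17)
C(w, s) = 17
√(C(1593, 1688) + 1356730) = √(17 + 1356730) = √1356747 = 53*√483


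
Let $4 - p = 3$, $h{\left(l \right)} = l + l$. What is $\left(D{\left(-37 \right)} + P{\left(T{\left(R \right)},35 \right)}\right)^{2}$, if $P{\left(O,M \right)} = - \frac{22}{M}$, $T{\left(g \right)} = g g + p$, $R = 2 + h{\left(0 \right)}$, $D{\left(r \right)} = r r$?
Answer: $\frac{2293739449}{1225} \approx 1.8724 \cdot 10^{6}$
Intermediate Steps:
$h{\left(l \right)} = 2 l$
$D{\left(r \right)} = r^{2}$
$p = 1$ ($p = 4 - 3 = 1$)
$R = 2$ ($R = 2 + 2 \cdot 0 = 2 + 0 = 2$)
$T{\left(g \right)} = 1 + g^{2}$ ($T{\left(g \right)} = g g + 1 = g^{2} + 1 = 1 + g^{2}$)
$\left(D{\left(-37 \right)} + P{\left(T{\left(R \right)},35 \right)}\right)^{2} = \left(\left(-37\right)^{2} - \frac{22}{35}\right)^{2} = \left(1369 - \frac{22}{35}\right)^{2} = \left(\frac{47893}{35}\right)^{2} = \frac{2293739449}{1225}$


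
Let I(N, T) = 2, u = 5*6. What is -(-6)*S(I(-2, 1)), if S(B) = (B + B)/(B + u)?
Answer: 3/4 ≈ 0.75000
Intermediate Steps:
u = 30
S(B) = 2*B/(30 + B) (S(B) = (B + B)/(B + 30) = (2*B)/(30 + B) = 2*B/(30 + B))
-(-6)*S(I(-2, 1)) = -(-6)*2*2/(30 + 2) = -(-6)*2*2/32 = -(-6)*2*2*(1/32) = -(-6)/8 = -1*(-3/4) = 3/4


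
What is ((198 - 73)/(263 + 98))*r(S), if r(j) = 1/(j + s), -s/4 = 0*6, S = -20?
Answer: -25/1444 ≈ -0.017313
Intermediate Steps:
s = 0 (s = -0*6 = -4*0 = 0)
r(j) = 1/j (r(j) = 1/(j + 0) = 1/j)
((198 - 73)/(263 + 98))*r(S) = ((198 - 73)/(263 + 98))/(-20) = (125/361)*(-1/20) = -25/1444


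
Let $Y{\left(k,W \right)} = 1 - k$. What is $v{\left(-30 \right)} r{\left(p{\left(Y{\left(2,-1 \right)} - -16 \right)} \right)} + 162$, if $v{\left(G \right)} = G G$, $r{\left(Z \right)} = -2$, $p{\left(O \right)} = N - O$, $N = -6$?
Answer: $-1638$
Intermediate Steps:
$p{\left(O \right)} = -6 - O$
$v{\left(G \right)} = G^{2}$
$v{\left(-30 \right)} r{\left(p{\left(Y{\left(2,-1 \right)} - -16 \right)} \right)} + 162 = \left(-30\right)^{2} \left(-2\right) + 162 = 900 \left(-2\right) + 162 = -1800 + 162 = -1638$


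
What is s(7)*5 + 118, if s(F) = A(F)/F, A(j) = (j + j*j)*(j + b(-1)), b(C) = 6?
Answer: 638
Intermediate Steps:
A(j) = (6 + j)*(j + j**2) (A(j) = (j + j*j)*(j + 6) = (j + j**2)*(6 + j) = (6 + j)*(j + j**2))
s(F) = 6 + F**2 + 7*F (s(F) = (F*(6 + F**2 + 7*F))/F = 6 + F**2 + 7*F)
s(7)*5 + 118 = (6 + 7**2 + 7*7)*5 + 118 = (6 + 49 + 49)*5 + 118 = 104*5 + 118 = 520 + 118 = 638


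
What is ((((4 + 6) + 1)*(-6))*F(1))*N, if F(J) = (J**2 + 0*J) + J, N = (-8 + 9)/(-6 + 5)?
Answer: 132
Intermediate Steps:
N = -1 (N = 1/(-1) = 1*(-1) = -1)
F(J) = J + J**2 (F(J) = (J**2 + 0) + J = J**2 + J = J + J**2)
((((4 + 6) + 1)*(-6))*F(1))*N = ((((4 + 6) + 1)*(-6))*(1*(1 + 1)))*(-1) = (((10 + 1)*(-6))*(1*2))*(-1) = ((11*(-6))*2)*(-1) = -66*2*(-1) = -132*(-1) = 132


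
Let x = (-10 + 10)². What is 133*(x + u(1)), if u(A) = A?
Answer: 133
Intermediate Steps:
x = 0 (x = 0² = 0)
133*(x + u(1)) = 133*(0 + 1) = 133*1 = 133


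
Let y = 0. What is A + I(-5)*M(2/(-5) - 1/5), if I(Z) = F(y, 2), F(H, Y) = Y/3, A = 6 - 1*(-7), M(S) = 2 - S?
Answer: 221/15 ≈ 14.733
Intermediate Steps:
A = 13 (A = 6 + 7 = 13)
F(H, Y) = Y/3 (F(H, Y) = Y*(1/3) = Y/3)
I(Z) = 2/3 (I(Z) = (1/3)*2 = 2/3)
A + I(-5)*M(2/(-5) - 1/5) = 13 + 2*(2 - (2/(-5) - 1/5))/3 = 13 + 2*(2 - (2*(-1/5) - 1*1/5))/3 = 13 + 2*(2 - (-2/5 - 1/5))/3 = 13 + 2*(2 - 1*(-3/5))/3 = 13 + 2*(2 + 3/5)/3 = 13 + (2/3)*(13/5) = 13 + 26/15 = 221/15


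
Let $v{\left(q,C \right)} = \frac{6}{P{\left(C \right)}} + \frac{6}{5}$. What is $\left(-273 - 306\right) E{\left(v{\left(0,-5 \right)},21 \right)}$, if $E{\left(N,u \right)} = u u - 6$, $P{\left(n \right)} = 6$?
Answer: $-251865$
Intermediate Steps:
$v{\left(q,C \right)} = \frac{11}{5}$ ($v{\left(q,C \right)} = \frac{6}{6} + \frac{6}{5} = 6 \cdot \frac{1}{6} + 6 \cdot \frac{1}{5} = 1 + \frac{6}{5} = \frac{11}{5}$)
$E{\left(N,u \right)} = -6 + u^{2}$ ($E{\left(N,u \right)} = u^{2} - 6 = -6 + u^{2}$)
$\left(-273 - 306\right) E{\left(v{\left(0,-5 \right)},21 \right)} = \left(-273 - 306\right) \left(-6 + 21^{2}\right) = - 579 \left(-6 + 441\right) = \left(-579\right) 435 = -251865$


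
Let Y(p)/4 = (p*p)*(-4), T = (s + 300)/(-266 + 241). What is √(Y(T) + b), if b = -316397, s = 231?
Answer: I*√202259501/25 ≈ 568.87*I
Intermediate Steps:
T = -531/25 (T = (231 + 300)/(-266 + 241) = 531/(-25) = 531*(-1/25) = -531/25 ≈ -21.240)
Y(p) = -16*p² (Y(p) = 4*((p*p)*(-4)) = 4*(p²*(-4)) = 4*(-4*p²) = -16*p²)
√(Y(T) + b) = √(-16*(-531/25)² - 316397) = √(-16*281961/625 - 316397) = √(-4511376/625 - 316397) = √(-202259501/625) = I*√202259501/25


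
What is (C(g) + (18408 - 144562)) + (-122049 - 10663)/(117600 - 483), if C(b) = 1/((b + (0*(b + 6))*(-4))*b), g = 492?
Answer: -397385998981067/3149978832 ≈ -1.2616e+5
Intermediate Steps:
C(b) = b⁻² (C(b) = 1/((b + (0*(6 + b))*(-4))*b) = 1/((b + 0*(-4))*b) = 1/((b + 0)*b) = 1/(b*b) = b⁻²)
(C(g) + (18408 - 144562)) + (-122049 - 10663)/(117600 - 483) = (492⁻² + (18408 - 144562)) + (-122049 - 10663)/(117600 - 483) = (1/242064 - 126154) - 132712/117117 = -30537341855/242064 - 132712*1/117117 = -30537341855/242064 - 132712/117117 = -397385998981067/3149978832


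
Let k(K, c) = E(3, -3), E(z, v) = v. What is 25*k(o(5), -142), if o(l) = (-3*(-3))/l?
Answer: -75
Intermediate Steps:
o(l) = 9/l
k(K, c) = -3
25*k(o(5), -142) = 25*(-3) = -75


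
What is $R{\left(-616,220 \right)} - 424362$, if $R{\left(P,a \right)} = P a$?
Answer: $-559882$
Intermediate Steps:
$R{\left(-616,220 \right)} - 424362 = \left(-616\right) 220 - 424362 = -135520 - 424362 = -559882$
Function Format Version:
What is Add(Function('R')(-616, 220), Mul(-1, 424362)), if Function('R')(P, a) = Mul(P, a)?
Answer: -559882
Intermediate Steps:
Add(Function('R')(-616, 220), Mul(-1, 424362)) = Add(Mul(-616, 220), Mul(-1, 424362)) = Add(-135520, -424362) = -559882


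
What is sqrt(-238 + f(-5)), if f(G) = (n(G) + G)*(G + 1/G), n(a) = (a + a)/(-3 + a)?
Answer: I*sqrt(874)/2 ≈ 14.782*I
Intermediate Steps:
n(a) = 2*a/(-3 + a) (n(a) = (2*a)/(-3 + a) = 2*a/(-3 + a))
f(G) = (G + 1/G)*(G + 2*G/(-3 + G)) (f(G) = (2*G/(-3 + G) + G)*(G + 1/G) = (G + 2*G/(-3 + G))*(G + 1/G) = (G + 1/G)*(G + 2*G/(-3 + G)))
sqrt(-238 + f(-5)) = sqrt(-238 + (-1 - 5 + (-5)**3 - 1*(-5)**2)/(-3 - 5)) = sqrt(-238 + (-1 - 5 - 125 - 1*25)/(-8)) = sqrt(-238 - (-1 - 5 - 125 - 25)/8) = sqrt(-238 - 1/8*(-156)) = sqrt(-238 + 39/2) = sqrt(-437/2) = I*sqrt(874)/2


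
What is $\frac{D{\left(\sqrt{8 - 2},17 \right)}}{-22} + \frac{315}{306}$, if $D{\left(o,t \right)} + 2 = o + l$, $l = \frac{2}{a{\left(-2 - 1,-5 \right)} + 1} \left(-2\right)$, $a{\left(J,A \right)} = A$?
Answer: $\frac{201}{187} - \frac{\sqrt{6}}{22} \approx 0.96353$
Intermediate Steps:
$l = 1$ ($l = \frac{2}{-5 + 1} \left(-2\right) = \frac{2}{-4} \left(-2\right) = 2 \left(- \frac{1}{4}\right) \left(-2\right) = \left(- \frac{1}{2}\right) \left(-2\right) = 1$)
$D{\left(o,t \right)} = -1 + o$ ($D{\left(o,t \right)} = -2 + \left(o + 1\right) = -2 + \left(1 + o\right) = -1 + o$)
$\frac{D{\left(\sqrt{8 - 2},17 \right)}}{-22} + \frac{315}{306} = \frac{-1 + \sqrt{8 - 2}}{-22} + \frac{315}{306} = \left(-1 + \sqrt{6}\right) \left(- \frac{1}{22}\right) + 315 \cdot \frac{1}{306} = \left(\frac{1}{22} - \frac{\sqrt{6}}{22}\right) + \frac{35}{34} = \frac{201}{187} - \frac{\sqrt{6}}{22}$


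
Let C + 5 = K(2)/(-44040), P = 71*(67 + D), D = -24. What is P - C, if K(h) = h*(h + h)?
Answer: 16834291/5505 ≈ 3058.0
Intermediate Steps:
K(h) = 2*h**2 (K(h) = h*(2*h) = 2*h**2)
P = 3053 (P = 71*(67 - 24) = 71*43 = 3053)
C = -27526/5505 (C = -5 + (2*2**2)/(-44040) = -5 + (2*4)*(-1/44040) = -5 + 8*(-1/44040) = -5 - 1/5505 = -27526/5505 ≈ -5.0002)
P - C = 3053 - 1*(-27526/5505) = 3053 + 27526/5505 = 16834291/5505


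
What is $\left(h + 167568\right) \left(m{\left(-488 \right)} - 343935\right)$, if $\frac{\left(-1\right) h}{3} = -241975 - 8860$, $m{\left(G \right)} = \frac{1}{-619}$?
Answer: $- \frac{195879646110918}{619} \approx -3.1645 \cdot 10^{11}$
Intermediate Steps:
$m{\left(G \right)} = - \frac{1}{619}$
$h = 752505$ ($h = - 3 \left(-241975 - 8860\right) = \left(-3\right) \left(-250835\right) = 752505$)
$\left(h + 167568\right) \left(m{\left(-488 \right)} - 343935\right) = \left(752505 + 167568\right) \left(- \frac{1}{619} - 343935\right) = 920073 \left(- \frac{212895766}{619}\right) = - \frac{195879646110918}{619}$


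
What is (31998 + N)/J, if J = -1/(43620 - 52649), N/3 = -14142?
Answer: -94154412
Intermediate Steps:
N = -42426 (N = 3*(-14142) = -42426)
J = 1/9029 (J = -1/(-9029) = -1*(-1/9029) = 1/9029 ≈ 0.00011075)
(31998 + N)/J = (31998 - 42426)/(1/9029) = -10428*9029 = -94154412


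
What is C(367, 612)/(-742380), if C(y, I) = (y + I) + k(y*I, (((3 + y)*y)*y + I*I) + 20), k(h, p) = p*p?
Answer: -504198657547403/148476 ≈ -3.3958e+9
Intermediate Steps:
k(h, p) = p²
C(y, I) = I + y + (20 + I² + y²*(3 + y))² (C(y, I) = (y + I) + ((((3 + y)*y)*y + I*I) + 20)² = (I + y) + (((y*(3 + y))*y + I²) + 20)² = (I + y) + ((y²*(3 + y) + I²) + 20)² = (I + y) + ((I² + y²*(3 + y)) + 20)² = (I + y) + (20 + I² + y²*(3 + y))² = I + y + (20 + I² + y²*(3 + y))²)
C(367, 612)/(-742380) = (612 + 367 + (20 + 612² + 367³ + 3*367²)²)/(-742380) = (612 + 367 + (20 + 374544 + 49430863 + 3*134689)²)*(-1/742380) = (612 + 367 + (20 + 374544 + 49430863 + 404067)²)*(-1/742380) = (612 + 367 + 50209494²)*(-1/742380) = (612 + 367 + 2520993287736036)*(-1/742380) = 2520993287737015*(-1/742380) = -504198657547403/148476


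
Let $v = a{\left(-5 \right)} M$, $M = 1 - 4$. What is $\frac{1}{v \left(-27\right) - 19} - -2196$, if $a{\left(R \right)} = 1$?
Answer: $\frac{136153}{62} \approx 2196.0$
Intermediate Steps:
$M = -3$
$v = -3$ ($v = 1 \left(-3\right) = -3$)
$\frac{1}{v \left(-27\right) - 19} - -2196 = \frac{1}{\left(-3\right) \left(-27\right) - 19} - -2196 = \frac{1}{81 - 19} + 2196 = \frac{1}{62} + 2196 = \frac{136153}{62}$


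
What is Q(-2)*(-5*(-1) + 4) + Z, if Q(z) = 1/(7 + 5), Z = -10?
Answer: -37/4 ≈ -9.2500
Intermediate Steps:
Q(z) = 1/12
Q(-2)*(-5*(-1) + 4) + Z = (-5*(-1) + 4)/12 - 10 = (5 + 4)/12 - 10 = (1/12)*9 - 10 = ¾ - 10 = -37/4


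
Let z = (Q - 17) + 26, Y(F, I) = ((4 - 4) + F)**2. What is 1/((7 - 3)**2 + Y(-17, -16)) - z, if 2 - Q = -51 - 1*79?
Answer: -43004/305 ≈ -141.00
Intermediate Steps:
Q = 132 (Q = 2 - (-51 - 1*79) = 2 - (-51 - 79) = 2 - 1*(-130) = 2 + 130 = 132)
Y(F, I) = F**2 (Y(F, I) = (0 + F)**2 = F**2)
z = 141 (z = (132 - 17) + 26 = 115 + 26 = 141)
1/((7 - 3)**2 + Y(-17, -16)) - z = 1/((7 - 3)**2 + (-17)**2) - 1*141 = 1/(4**2 + 289) - 141 = 1/(16 + 289) - 141 = 1/305 - 141 = -43004/305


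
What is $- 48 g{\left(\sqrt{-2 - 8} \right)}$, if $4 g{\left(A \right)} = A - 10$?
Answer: $120 - 12 i \sqrt{10} \approx 120.0 - 37.947 i$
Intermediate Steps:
$g{\left(A \right)} = - \frac{5}{2} + \frac{A}{4}$ ($g{\left(A \right)} = \frac{A - 10}{4} = \frac{-10 + A}{4} = - \frac{5}{2} + \frac{A}{4}$)
$- 48 g{\left(\sqrt{-2 - 8} \right)} = - 48 \left(- \frac{5}{2} + \frac{\sqrt{-2 - 8}}{4}\right) = - 48 \left(- \frac{5}{2} + \frac{\sqrt{-10}}{4}\right) = - 48 \left(- \frac{5}{2} + \frac{i \sqrt{10}}{4}\right) = 120 - 12 i \sqrt{10}$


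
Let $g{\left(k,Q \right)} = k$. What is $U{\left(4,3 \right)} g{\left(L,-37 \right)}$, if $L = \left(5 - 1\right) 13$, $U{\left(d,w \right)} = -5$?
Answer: $-260$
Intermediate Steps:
$L = 52$ ($L = 4 \cdot 13 = 52$)
$U{\left(4,3 \right)} g{\left(L,-37 \right)} = \left(-5\right) 52 = -260$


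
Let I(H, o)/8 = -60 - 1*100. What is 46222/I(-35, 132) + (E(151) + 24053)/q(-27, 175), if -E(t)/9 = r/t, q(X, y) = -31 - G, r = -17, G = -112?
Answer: 2041909199/7827840 ≈ 260.85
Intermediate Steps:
q(X, y) = 81 (q(X, y) = -31 - 1*(-112) = -31 + 112 = 81)
E(t) = 153/t (E(t) = -(-153)/t = 153/t)
I(H, o) = -1280 (I(H, o) = 8*(-60 - 1*100) = 8*(-60 - 100) = 8*(-160) = -1280)
46222/I(-35, 132) + (E(151) + 24053)/q(-27, 175) = 46222/(-1280) + (153/151 + 24053)/81 = 46222*(-1/1280) + (153*(1/151) + 24053)*(1/81) = -23111/640 + (153/151 + 24053)*(1/81) = -23111/640 + (3632156/151)*(1/81) = -23111/640 + 3632156/12231 = 2041909199/7827840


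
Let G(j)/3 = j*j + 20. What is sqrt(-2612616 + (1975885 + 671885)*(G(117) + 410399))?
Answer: 2*sqrt(298883596101) ≈ 1.0934e+6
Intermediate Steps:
G(j) = 60 + 3*j**2 (G(j) = 3*(j*j + 20) = 3*(j**2 + 20) = 3*(20 + j**2) = 60 + 3*j**2)
sqrt(-2612616 + (1975885 + 671885)*(G(117) + 410399)) = sqrt(-2612616 + (1975885 + 671885)*((60 + 3*117**2) + 410399)) = sqrt(-2612616 + 2647770*((60 + 3*13689) + 410399)) = sqrt(-2612616 + 2647770*((60 + 41067) + 410399)) = sqrt(-2612616 + 2647770*(41127 + 410399)) = sqrt(-2612616 + 2647770*451526) = sqrt(-2612616 + 1195536997020) = sqrt(1195534384404) = 2*sqrt(298883596101)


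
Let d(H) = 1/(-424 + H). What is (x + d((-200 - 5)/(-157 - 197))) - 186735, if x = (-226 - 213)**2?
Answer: 897247172/149891 ≈ 5986.0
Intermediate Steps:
x = 192721 (x = (-439)**2 = 192721)
(x + d((-200 - 5)/(-157 - 197))) - 186735 = (192721 + 1/(-424 + (-200 - 5)/(-157 - 197))) - 186735 = (192721 + 1/(-424 - 205/(-354))) - 186735 = (192721 + 1/(-424 - 205*(-1/354))) - 186735 = (192721 + 1/(-424 + 205/354)) - 186735 = (192721 + 1/(-149891/354)) - 186735 = (192721 - 354/149891) - 186735 = 28887143057/149891 - 186735 = 897247172/149891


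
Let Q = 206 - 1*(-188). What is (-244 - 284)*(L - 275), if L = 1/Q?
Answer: 28604136/197 ≈ 1.4520e+5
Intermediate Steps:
Q = 394 (Q = 206 + 188 = 394)
L = 1/394 ≈ 0.0025381
(-244 - 284)*(L - 275) = (-244 - 284)*(1/394 - 275) = -528*(-108349/394) = 28604136/197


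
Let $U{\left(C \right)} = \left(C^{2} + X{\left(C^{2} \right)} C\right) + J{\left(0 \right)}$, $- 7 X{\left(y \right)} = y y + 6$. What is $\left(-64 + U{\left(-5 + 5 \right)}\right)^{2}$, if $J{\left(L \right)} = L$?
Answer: $4096$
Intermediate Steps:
$X{\left(y \right)} = - \frac{6}{7} - \frac{y^{2}}{7}$ ($X{\left(y \right)} = - \frac{y y + 6}{7} = - \frac{y^{2} + 6}{7} = - \frac{6 + y^{2}}{7} = - \frac{6}{7} - \frac{y^{2}}{7}$)
$U{\left(C \right)} = C^{2} + C \left(- \frac{6}{7} - \frac{C^{4}}{7}\right)$ ($U{\left(C \right)} = \left(C^{2} + \left(- \frac{6}{7} - \frac{\left(C^{2}\right)^{2}}{7}\right) C\right) + 0 = \left(C^{2} + \left(- \frac{6}{7} - \frac{C^{4}}{7}\right) C\right) + 0 = \left(C^{2} + C \left(- \frac{6}{7} - \frac{C^{4}}{7}\right)\right) + 0 = C^{2} + C \left(- \frac{6}{7} - \frac{C^{4}}{7}\right)$)
$\left(-64 + U{\left(-5 + 5 \right)}\right)^{2} = \left(-64 + \frac{\left(-5 + 5\right) \left(-6 - \left(-5 + 5\right)^{4} + 7 \left(-5 + 5\right)\right)}{7}\right)^{2} = \left(-64 + \frac{1}{7} \cdot 0 \left(-6 - 0^{4} + 7 \cdot 0\right)\right)^{2} = \left(-64 + \frac{1}{7} \cdot 0 \left(-6 - 0 + 0\right)\right)^{2} = \left(-64 + \frac{1}{7} \cdot 0 \left(-6 + 0 + 0\right)\right)^{2} = \left(-64 + \frac{1}{7} \cdot 0 \left(-6\right)\right)^{2} = \left(-64 + 0\right)^{2} = \left(-64\right)^{2} = 4096$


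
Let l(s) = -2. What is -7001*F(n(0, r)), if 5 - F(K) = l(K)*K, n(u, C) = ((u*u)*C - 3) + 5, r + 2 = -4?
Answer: -63009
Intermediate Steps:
r = -6 (r = -2 - 4 = -6)
n(u, C) = 2 + C*u² (n(u, C) = (u²*C - 3) + 5 = (C*u² - 3) + 5 = (-3 + C*u²) + 5 = 2 + C*u²)
F(K) = 5 + 2*K (F(K) = 5 - (-2)*K = 5 + 2*K)
-7001*F(n(0, r)) = -7001*(5 + 2*(2 - 6*0²)) = -7001*(5 + 2*(2 - 6*0)) = -7001*(5 + 2*(2 + 0)) = -7001*(5 + 2*2) = -7001*(5 + 4) = -7001*9 = -63009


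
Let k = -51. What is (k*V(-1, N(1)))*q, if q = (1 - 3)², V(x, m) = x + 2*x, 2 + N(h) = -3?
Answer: 612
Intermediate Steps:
N(h) = -5 (N(h) = -2 - 3 = -5)
V(x, m) = 3*x
q = 4 (q = (-2)² = 4)
(k*V(-1, N(1)))*q = -153*(-1)*4 = -51*(-3)*4 = 153*4 = 612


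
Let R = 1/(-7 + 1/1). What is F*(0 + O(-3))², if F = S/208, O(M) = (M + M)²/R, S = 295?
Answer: 860220/13 ≈ 66171.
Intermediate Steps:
R = -⅙ (R = 1/(-7 + 1) = 1/(-6) = -⅙ ≈ -0.16667)
O(M) = -24*M² (O(M) = (M + M)²/(-⅙) = (2*M)²*(-6) = (4*M²)*(-6) = -24*M²)
F = 295/208 ≈ 1.4183
F*(0 + O(-3))² = 295*(0 - 24*(-3)²)²/208 = 295*(0 - 24*9)²/208 = 295*(0 - 216)²/208 = (295/208)*(-216)² = (295/208)*46656 = 860220/13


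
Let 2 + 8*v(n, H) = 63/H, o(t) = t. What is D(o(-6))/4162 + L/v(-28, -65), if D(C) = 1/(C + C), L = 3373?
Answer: -87599778433/9639192 ≈ -9087.9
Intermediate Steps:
D(C) = 1/(2*C)
v(n, H) = -¼ + 63/(8*H) (v(n, H) = -¼ + (63/H)/8 = -¼ + 63/(8*H))
D(o(-6))/4162 + L/v(-28, -65) = ((½)/(-6))/4162 + 3373/(((⅛)*(63 - 2*(-65))/(-65))) = ((½)*(-⅙))*(1/4162) + 3373/(((⅛)*(-1/65)*(63 + 130))) = -1/12*1/4162 + 3373/(((⅛)*(-1/65)*193)) = -1/49944 + 3373/(-193/520) = -1/49944 + 3373*(-520/193) = -1/49944 - 1753960/193 = -87599778433/9639192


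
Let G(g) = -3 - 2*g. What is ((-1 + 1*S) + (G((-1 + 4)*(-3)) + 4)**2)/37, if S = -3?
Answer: 357/37 ≈ 9.6487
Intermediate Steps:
((-1 + 1*S) + (G((-1 + 4)*(-3)) + 4)**2)/37 = ((-1 + 1*(-3)) + ((-3 - 2*(-1 + 4)*(-3)) + 4)**2)/37 = ((-1 - 3) + ((-3 - 6*(-3)) + 4)**2)*(1/37) = (-4 + ((-3 - 2*(-9)) + 4)**2)*(1/37) = (-4 + ((-3 + 18) + 4)**2)*(1/37) = (-4 + (15 + 4)**2)*(1/37) = (-4 + 19**2)*(1/37) = (-4 + 361)*(1/37) = 357*(1/37) = 357/37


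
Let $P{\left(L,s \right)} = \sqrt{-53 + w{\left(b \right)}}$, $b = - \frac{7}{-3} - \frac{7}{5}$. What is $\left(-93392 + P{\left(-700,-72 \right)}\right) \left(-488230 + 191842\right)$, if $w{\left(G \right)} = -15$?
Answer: $27680268096 - 592776 i \sqrt{17} \approx 2.768 \cdot 10^{10} - 2.4441 \cdot 10^{6} i$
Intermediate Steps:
$b = \frac{14}{15}$ ($b = \left(-7\right) \left(- \frac{1}{3}\right) - \frac{7}{5} = \frac{7}{3} - \frac{7}{5} = \frac{14}{15} \approx 0.93333$)
$P{\left(L,s \right)} = 2 i \sqrt{17}$ ($P{\left(L,s \right)} = \sqrt{-53 - 15} = \sqrt{-68} = 2 i \sqrt{17}$)
$\left(-93392 + P{\left(-700,-72 \right)}\right) \left(-488230 + 191842\right) = \left(-93392 + 2 i \sqrt{17}\right) \left(-488230 + 191842\right) = \left(-93392 + 2 i \sqrt{17}\right) \left(-296388\right) = 27680268096 - 592776 i \sqrt{17}$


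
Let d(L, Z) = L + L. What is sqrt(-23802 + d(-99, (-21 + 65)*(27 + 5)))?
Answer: 40*I*sqrt(15) ≈ 154.92*I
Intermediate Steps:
d(L, Z) = 2*L
sqrt(-23802 + d(-99, (-21 + 65)*(27 + 5))) = sqrt(-23802 + 2*(-99)) = sqrt(-23802 - 198) = sqrt(-24000) = 40*I*sqrt(15)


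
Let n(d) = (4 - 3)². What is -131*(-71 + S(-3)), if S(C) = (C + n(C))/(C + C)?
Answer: 27772/3 ≈ 9257.3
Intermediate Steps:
n(d) = 1 (n(d) = 1² = 1)
S(C) = (1 + C)/(2*C) (S(C) = (C + 1)/(C + C) = (1 + C)/((2*C)) = (1 + C)*(1/(2*C)) = (1 + C)/(2*C))
-131*(-71 + S(-3)) = -131*(-71 + (½)*(1 - 3)/(-3)) = -131*(-71 + (½)*(-⅓)*(-2)) = -131*(-71 + ⅓) = -131*(-212/3) = 27772/3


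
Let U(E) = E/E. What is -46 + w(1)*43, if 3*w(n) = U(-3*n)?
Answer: -95/3 ≈ -31.667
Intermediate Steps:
U(E) = 1
w(n) = 1/3 (w(n) = (1/3)*1 = 1/3)
-46 + w(1)*43 = -46 + (1/3)*43 = -46 + 43/3 = -95/3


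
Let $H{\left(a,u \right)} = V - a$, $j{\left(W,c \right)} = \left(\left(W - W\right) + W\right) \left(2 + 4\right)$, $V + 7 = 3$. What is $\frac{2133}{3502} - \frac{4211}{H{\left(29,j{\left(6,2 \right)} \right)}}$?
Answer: $\frac{14817311}{115566} \approx 128.22$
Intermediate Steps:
$V = -4$ ($V = -7 + 3 = -4$)
$j{\left(W,c \right)} = 6 W$ ($j{\left(W,c \right)} = \left(0 + W\right) 6 = W 6 = 6 W$)
$H{\left(a,u \right)} = -4 - a$
$\frac{2133}{3502} - \frac{4211}{H{\left(29,j{\left(6,2 \right)} \right)}} = \frac{2133}{3502} - \frac{4211}{-4 - 29} = 2133 \cdot \frac{1}{3502} - \frac{4211}{-4 - 29} = \frac{2133}{3502} - \frac{4211}{-33} = \frac{2133}{3502} - - \frac{4211}{33} = \frac{2133}{3502} + \frac{4211}{33} = \frac{14817311}{115566}$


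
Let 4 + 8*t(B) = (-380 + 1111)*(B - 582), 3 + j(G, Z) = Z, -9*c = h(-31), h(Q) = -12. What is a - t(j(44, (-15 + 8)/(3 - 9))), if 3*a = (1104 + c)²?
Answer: 198980149/432 ≈ 4.6060e+5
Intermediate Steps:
c = 4/3 (c = -⅑*(-12) = 4/3 ≈ 1.3333)
j(G, Z) = -3 + Z
t(B) = -212723/4 + 731*B/8 (t(B) = -½ + ((-380 + 1111)*(B - 582))/8 = -½ + (731*(-582 + B))/8 = -½ + (-425442 + 731*B)/8 = -½ + (-212721/4 + 731*B/8) = -212723/4 + 731*B/8)
a = 10995856/27 (a = (1104 + 4/3)²/3 = (3316/3)²/3 = (⅓)*(10995856/9) = 10995856/27 ≈ 4.0725e+5)
a - t(j(44, (-15 + 8)/(3 - 9))) = 10995856/27 - (-212723/4 + 731*(-3 + (-15 + 8)/(3 - 9))/8) = 10995856/27 - (-212723/4 + 731*(-3 - 7/(-6))/8) = 10995856/27 - (-212723/4 + 731*(-3 - 7*(-⅙))/8) = 10995856/27 - (-212723/4 + 731*(-3 + 7/6)/8) = 10995856/27 - (-212723/4 + (731/8)*(-11/6)) = 10995856/27 - (-212723/4 - 8041/48) = 10995856/27 - 1*(-2560717/48) = 10995856/27 + 2560717/48 = 198980149/432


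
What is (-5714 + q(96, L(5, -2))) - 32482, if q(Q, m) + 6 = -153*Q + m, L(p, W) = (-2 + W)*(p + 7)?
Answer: -52938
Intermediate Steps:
L(p, W) = (-2 + W)*(7 + p)
q(Q, m) = -6 + m - 153*Q (q(Q, m) = -6 + (-153*Q + m) = -6 + (m - 153*Q) = -6 + m - 153*Q)
(-5714 + q(96, L(5, -2))) - 32482 = (-5714 + (-6 + (-14 - 2*5 + 7*(-2) - 2*5) - 153*96)) - 32482 = (-5714 + (-6 + (-14 - 10 - 14 - 10) - 14688)) - 32482 = (-5714 + (-6 - 48 - 14688)) - 32482 = (-5714 - 14742) - 32482 = -20456 - 32482 = -52938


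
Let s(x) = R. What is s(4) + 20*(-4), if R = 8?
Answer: -72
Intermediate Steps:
s(x) = 8
s(4) + 20*(-4) = 8 + 20*(-4) = 8 - 80 = -72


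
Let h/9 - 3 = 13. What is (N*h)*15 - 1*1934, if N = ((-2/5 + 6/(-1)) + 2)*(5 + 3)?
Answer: -77966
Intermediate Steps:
h = 144 (h = 27 + 9*13 = 27 + 117 = 144)
N = -176/5 (N = ((-2*⅕ + 6*(-1)) + 2)*8 = ((-⅖ - 6) + 2)*8 = (-32/5 + 2)*8 = -22/5*8 = -176/5 ≈ -35.200)
(N*h)*15 - 1*1934 = -176/5*144*15 - 1*1934 = -25344/5*15 - 1934 = -76032 - 1934 = -77966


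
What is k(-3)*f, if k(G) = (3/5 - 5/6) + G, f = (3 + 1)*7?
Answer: -1358/15 ≈ -90.533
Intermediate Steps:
f = 28 (f = 4*7 = 28)
k(G) = -7/30 + G (k(G) = (3*(⅕) - 5*⅙) + G = (⅗ - ⅚) + G = -7/30 + G)
k(-3)*f = (-7/30 - 3)*28 = -97/30*28 = -1358/15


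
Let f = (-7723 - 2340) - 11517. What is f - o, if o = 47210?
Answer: -68790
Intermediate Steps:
f = -21580 (f = -10063 - 11517 = -21580)
f - o = -21580 - 1*47210 = -21580 - 47210 = -68790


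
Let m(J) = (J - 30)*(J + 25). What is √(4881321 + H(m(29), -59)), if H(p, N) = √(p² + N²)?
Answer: √(4881321 + √6397) ≈ 2209.4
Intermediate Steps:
m(J) = (-30 + J)*(25 + J)
H(p, N) = √(N² + p²)
√(4881321 + H(m(29), -59)) = √(4881321 + √((-59)² + (-750 + 29² - 5*29)²)) = √(4881321 + √(3481 + (-750 + 841 - 145)²)) = √(4881321 + √(3481 + (-54)²)) = √(4881321 + √(3481 + 2916)) = √(4881321 + √6397)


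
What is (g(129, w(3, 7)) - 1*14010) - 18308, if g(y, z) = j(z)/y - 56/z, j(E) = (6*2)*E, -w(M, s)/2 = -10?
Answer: -6948572/215 ≈ -32319.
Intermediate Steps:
w(M, s) = 20 (w(M, s) = -2*(-10) = 20)
j(E) = 12*E
g(y, z) = -56/z + 12*z/y (g(y, z) = (12*z)/y - 56/z = 12*z/y - 56/z = -56/z + 12*z/y)
(g(129, w(3, 7)) - 1*14010) - 18308 = ((-56/20 + 12*20/129) - 1*14010) - 18308 = ((-56*1/20 + 12*20*(1/129)) - 14010) - 18308 = ((-14/5 + 80/43) - 14010) - 18308 = (-202/215 - 14010) - 18308 = -3012352/215 - 18308 = -6948572/215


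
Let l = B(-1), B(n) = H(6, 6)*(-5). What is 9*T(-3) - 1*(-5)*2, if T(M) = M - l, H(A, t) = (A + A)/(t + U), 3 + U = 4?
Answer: 421/7 ≈ 60.143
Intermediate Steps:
U = 1 (U = -3 + 4 = 1)
H(A, t) = 2*A/(1 + t) (H(A, t) = (A + A)/(t + 1) = (2*A)/(1 + t) = 2*A/(1 + t))
B(n) = -60/7 (B(n) = (2*6/(1 + 6))*(-5) = (2*6/7)*(-5) = (2*6*(⅐))*(-5) = (12/7)*(-5) = -60/7)
l = -60/7 ≈ -8.5714
T(M) = 60/7 + M (T(M) = M - 1*(-60/7) = M + 60/7 = 60/7 + M)
9*T(-3) - 1*(-5)*2 = 9*(60/7 - 3) - 1*(-5)*2 = 9*(39/7) + 5*2 = 351/7 + 10 = 421/7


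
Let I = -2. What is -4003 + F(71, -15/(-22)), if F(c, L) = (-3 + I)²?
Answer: -3978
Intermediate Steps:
F(c, L) = 25 (F(c, L) = (-3 - 2)² = (-5)² = 25)
-4003 + F(71, -15/(-22)) = -4003 + 25 = -3978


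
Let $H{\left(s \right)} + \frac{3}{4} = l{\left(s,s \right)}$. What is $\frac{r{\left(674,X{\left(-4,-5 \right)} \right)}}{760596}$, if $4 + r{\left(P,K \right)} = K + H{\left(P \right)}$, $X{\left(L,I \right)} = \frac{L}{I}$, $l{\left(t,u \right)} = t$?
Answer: $\frac{4467}{5070640} \approx 0.00088095$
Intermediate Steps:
$H{\left(s \right)} = - \frac{3}{4} + s$
$r{\left(P,K \right)} = - \frac{19}{4} + K + P$ ($r{\left(P,K \right)} = -4 + \left(K + \left(- \frac{3}{4} + P\right)\right) = -4 + \left(- \frac{3}{4} + K + P\right) = - \frac{19}{4} + K + P$)
$\frac{r{\left(674,X{\left(-4,-5 \right)} \right)}}{760596} = \frac{- \frac{19}{4} - \frac{4}{-5} + 674}{760596} = \left(- \frac{19}{4} - - \frac{4}{5} + 674\right) \frac{1}{760596} = \left(- \frac{19}{4} + \frac{4}{5} + 674\right) \frac{1}{760596} = \frac{13401}{20} \cdot \frac{1}{760596} = \frac{4467}{5070640}$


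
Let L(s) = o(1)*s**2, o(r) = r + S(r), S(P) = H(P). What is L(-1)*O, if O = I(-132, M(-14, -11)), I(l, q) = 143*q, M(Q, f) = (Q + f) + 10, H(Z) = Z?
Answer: -4290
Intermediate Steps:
M(Q, f) = 10 + Q + f
S(P) = P
O = -2145 (O = 143*(10 - 14 - 11) = 143*(-15) = -2145)
o(r) = 2*r (o(r) = r + r = 2*r)
L(s) = 2*s**2 (L(s) = (2*1)*s**2 = 2*s**2)
L(-1)*O = (2*(-1)**2)*(-2145) = (2*1)*(-2145) = 2*(-2145) = -4290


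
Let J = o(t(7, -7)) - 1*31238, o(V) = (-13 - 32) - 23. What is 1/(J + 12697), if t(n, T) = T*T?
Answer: -1/18609 ≈ -5.3737e-5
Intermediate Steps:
t(n, T) = T**2
o(V) = -68 (o(V) = -45 - 23 = -68)
J = -31306 (J = -68 - 1*31238 = -68 - 31238 = -31306)
1/(J + 12697) = 1/(-31306 + 12697) = 1/(-18609) = -1/18609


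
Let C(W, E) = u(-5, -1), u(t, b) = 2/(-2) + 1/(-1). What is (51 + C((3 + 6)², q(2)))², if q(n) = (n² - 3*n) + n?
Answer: 2401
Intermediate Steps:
u(t, b) = -2 (u(t, b) = 2*(-½) + 1*(-1) = -1 - 1 = -2)
q(n) = n² - 2*n
C(W, E) = -2
(51 + C((3 + 6)², q(2)))² = (51 - 2)² = 49² = 2401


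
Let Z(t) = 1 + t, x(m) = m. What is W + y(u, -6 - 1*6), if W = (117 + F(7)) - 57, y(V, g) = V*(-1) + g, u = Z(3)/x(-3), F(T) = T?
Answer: 169/3 ≈ 56.333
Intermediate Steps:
u = -4/3 (u = (1 + 3)/(-3) = 4*(-⅓) = -4/3 ≈ -1.3333)
y(V, g) = g - V (y(V, g) = -V + g = g - V)
W = 67 (W = (117 + 7) - 57 = 124 - 57 = 67)
W + y(u, -6 - 1*6) = 67 + ((-6 - 1*6) - 1*(-4/3)) = 67 + ((-6 - 6) + 4/3) = 67 + (-12 + 4/3) = 67 - 32/3 = 169/3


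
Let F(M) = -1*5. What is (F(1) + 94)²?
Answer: 7921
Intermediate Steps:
F(M) = -5
(F(1) + 94)² = (-5 + 94)² = 89² = 7921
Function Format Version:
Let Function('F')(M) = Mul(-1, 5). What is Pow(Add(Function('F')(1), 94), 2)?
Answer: 7921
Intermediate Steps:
Function('F')(M) = -5
Pow(Add(Function('F')(1), 94), 2) = Pow(Add(-5, 94), 2) = Pow(89, 2) = 7921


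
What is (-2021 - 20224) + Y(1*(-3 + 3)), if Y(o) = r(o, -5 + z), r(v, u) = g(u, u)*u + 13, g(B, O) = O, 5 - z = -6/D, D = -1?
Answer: -22196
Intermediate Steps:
z = -1 (z = 5 - (-6)/(-1) = 5 - (-6)*(-1) = 5 - 1*6 = 5 - 6 = -1)
r(v, u) = 13 + u² (r(v, u) = u*u + 13 = u² + 13 = 13 + u²)
Y(o) = 49 (Y(o) = 13 + (-5 - 1)² = 13 + (-6)² = 13 + 36 = 49)
(-2021 - 20224) + Y(1*(-3 + 3)) = (-2021 - 20224) + 49 = -22245 + 49 = -22196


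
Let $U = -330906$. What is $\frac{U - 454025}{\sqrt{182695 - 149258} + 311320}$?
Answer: $- \frac{244364718920}{96920108963} + \frac{784931 \sqrt{33437}}{96920108963} \approx -2.5198$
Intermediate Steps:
$\frac{U - 454025}{\sqrt{182695 - 149258} + 311320} = \frac{-330906 - 454025}{\sqrt{182695 - 149258} + 311320} = - \frac{784931}{\sqrt{33437} + 311320} = - \frac{784931}{311320 + \sqrt{33437}}$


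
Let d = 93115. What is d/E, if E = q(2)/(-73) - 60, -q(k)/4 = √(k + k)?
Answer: -6797395/4372 ≈ -1554.8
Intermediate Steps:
q(k) = -4*√2*√k (q(k) = -4*√(k + k) = -4*√2*√k)
E = -4372/73 (E = (-4*√2*√2)/(-73) - 60 = -1/73*(-8) - 60 = 8/73 - 60 = -4372/73 ≈ -59.890)
d/E = 93115/(-4372/73) = 93115*(-73/4372) = -6797395/4372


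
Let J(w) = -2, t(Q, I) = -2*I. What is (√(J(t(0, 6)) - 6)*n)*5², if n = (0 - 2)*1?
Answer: -100*I*√2 ≈ -141.42*I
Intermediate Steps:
n = -2 (n = -2*1 = -2)
(√(J(t(0, 6)) - 6)*n)*5² = (√(-2 - 6)*(-2))*5² = (√(-8)*(-2))*25 = ((2*I*√2)*(-2))*25 = -4*I*√2*25 = -100*I*√2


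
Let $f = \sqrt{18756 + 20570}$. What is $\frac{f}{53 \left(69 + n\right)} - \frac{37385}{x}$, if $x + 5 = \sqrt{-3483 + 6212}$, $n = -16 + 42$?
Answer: $- \frac{186925}{2704} - \frac{37385 \sqrt{2729}}{2704} + \frac{\sqrt{14}}{95} \approx -791.35$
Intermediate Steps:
$n = 26$
$f = 53 \sqrt{14}$ ($f = \sqrt{39326} = 53 \sqrt{14} \approx 198.31$)
$x = -5 + \sqrt{2729}$ ($x = -5 + \sqrt{-3483 + 6212} = -5 + \sqrt{2729} \approx 47.24$)
$\frac{f}{53 \left(69 + n\right)} - \frac{37385}{x} = \frac{53 \sqrt{14}}{53 \left(69 + 26\right)} - \frac{37385}{-5 + \sqrt{2729}} = \frac{53 \sqrt{14}}{53 \cdot 95} - \frac{37385}{-5 + \sqrt{2729}} = \frac{53 \sqrt{14}}{5035} - \frac{37385}{-5 + \sqrt{2729}} = 53 \sqrt{14} \cdot \frac{1}{5035} - \frac{37385}{-5 + \sqrt{2729}} = \frac{\sqrt{14}}{95} - \frac{37385}{-5 + \sqrt{2729}} = - \frac{37385}{-5 + \sqrt{2729}} + \frac{\sqrt{14}}{95}$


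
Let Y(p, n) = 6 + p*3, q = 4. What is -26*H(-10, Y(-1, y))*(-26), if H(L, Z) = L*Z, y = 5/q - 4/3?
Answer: -20280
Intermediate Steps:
y = -1/12 (y = 5/4 - 4/3 = -1/12 ≈ -0.083333)
Y(p, n) = 6 + 3*p
-26*H(-10, Y(-1, y))*(-26) = -(-260)*(6 + 3*(-1))*(-26) = -(-260)*(6 - 3)*(-26) = -(-260)*3*(-26) = -26*(-30)*(-26) = 780*(-26) = -20280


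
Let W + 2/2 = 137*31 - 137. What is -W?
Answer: -4109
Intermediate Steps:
W = 4109 (W = -1 + (137*31 - 137) = -1 + (4247 - 137) = -1 + 4110 = 4109)
-W = -1*4109 = -4109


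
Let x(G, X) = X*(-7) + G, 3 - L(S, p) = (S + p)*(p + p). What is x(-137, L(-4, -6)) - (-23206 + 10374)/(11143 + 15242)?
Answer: 18007402/26385 ≈ 682.49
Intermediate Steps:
L(S, p) = 3 - 2*p*(S + p) (L(S, p) = 3 - (S + p)*(p + p) = 3 - (S + p)*2*p = 3 - 2*p*(S + p))
x(G, X) = G - 7*X (x(G, X) = -7*X + G = G - 7*X)
x(-137, L(-4, -6)) - (-23206 + 10374)/(11143 + 15242) = (-137 - 7*(3 - 2*(-6)**2 - 2*(-4)*(-6))) - (-23206 + 10374)/(11143 + 15242) = (-137 - 7*(3 - 2*36 - 48)) - (-12832)/26385 = (-137 - 7*(3 - 72 - 48)) - (-12832)/26385 = (-137 - 7*(-117)) - 1*(-12832/26385) = (-137 + 819) + 12832/26385 = 682 + 12832/26385 = 18007402/26385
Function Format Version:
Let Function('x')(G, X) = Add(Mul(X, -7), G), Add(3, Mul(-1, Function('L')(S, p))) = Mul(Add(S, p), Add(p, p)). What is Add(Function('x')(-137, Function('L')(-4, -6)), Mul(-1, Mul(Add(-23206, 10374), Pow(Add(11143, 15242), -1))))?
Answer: Rational(18007402, 26385) ≈ 682.49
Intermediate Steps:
Function('L')(S, p) = Add(3, Mul(-2, p, Add(S, p))) (Function('L')(S, p) = Add(3, Mul(-1, Mul(Add(S, p), Add(p, p)))) = Add(3, Mul(-1, Mul(Add(S, p), Mul(2, p)))) = Add(3, Mul(-1, Mul(2, p, Add(S, p)))) = Add(3, Mul(-2, p, Add(S, p))))
Function('x')(G, X) = Add(G, Mul(-7, X)) (Function('x')(G, X) = Add(Mul(-7, X), G) = Add(G, Mul(-7, X)))
Add(Function('x')(-137, Function('L')(-4, -6)), Mul(-1, Mul(Add(-23206, 10374), Pow(Add(11143, 15242), -1)))) = Add(Add(-137, Mul(-7, Add(3, Mul(-2, Pow(-6, 2)), Mul(-2, -4, -6)))), Mul(-1, Mul(Add(-23206, 10374), Pow(Add(11143, 15242), -1)))) = Add(Add(-137, Mul(-7, Add(3, Mul(-2, 36), -48))), Mul(-1, Mul(-12832, Pow(26385, -1)))) = Add(Add(-137, Mul(-7, Add(3, -72, -48))), Mul(-1, Mul(-12832, Rational(1, 26385)))) = Add(Add(-137, Mul(-7, -117)), Mul(-1, Rational(-12832, 26385))) = Add(Add(-137, 819), Rational(12832, 26385)) = Add(682, Rational(12832, 26385)) = Rational(18007402, 26385)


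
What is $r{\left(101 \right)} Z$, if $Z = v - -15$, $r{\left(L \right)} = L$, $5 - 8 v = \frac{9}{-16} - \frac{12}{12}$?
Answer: $\frac{204525}{128} \approx 1597.9$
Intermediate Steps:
$v = \frac{105}{128}$ ($v = \frac{5}{8} - \frac{\frac{9}{-16} - \frac{12}{12}}{8} = \frac{5}{8} - \frac{9 \left(- \frac{1}{16}\right) - 1}{8} = \frac{5}{8} - \frac{- \frac{9}{16} - 1}{8} = \frac{5}{8} - - \frac{25}{128} = \frac{5}{8} + \frac{25}{128} = \frac{105}{128} \approx 0.82031$)
$Z = \frac{2025}{128}$ ($Z = \frac{105}{128} - -15 = \frac{105}{128} + 15 = \frac{2025}{128} \approx 15.82$)
$r{\left(101 \right)} Z = 101 \cdot \frac{2025}{128} = \frac{204525}{128}$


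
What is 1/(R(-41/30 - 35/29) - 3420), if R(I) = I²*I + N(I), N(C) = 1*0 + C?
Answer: -658503000/2264999337019 ≈ -0.00029073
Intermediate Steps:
N(C) = C (N(C) = 0 + C = C)
R(I) = I + I³ (R(I) = I²*I + I = I³ + I = I + I³)
1/(R(-41/30 - 35/29) - 3420) = 1/(((-41/30 - 35/29) + (-41/30 - 35/29)³) - 3420) = 1/((-2239/870 + (-2239/870)³) - 3420) = 1/((-2239/870 - 11224377919/658503000) - 3420) = 1/(-12919077019/658503000 - 3420) = 1/(-2264999337019/658503000) = -658503000/2264999337019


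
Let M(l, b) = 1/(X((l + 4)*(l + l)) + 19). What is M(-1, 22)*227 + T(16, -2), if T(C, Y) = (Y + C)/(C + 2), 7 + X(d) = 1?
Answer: 2134/117 ≈ 18.239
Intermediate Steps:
X(d) = -6 (X(d) = -7 + 1 = -6)
T(C, Y) = (C + Y)/(2 + C)
M(l, b) = 1/13 (M(l, b) = 1/(-6 + 19) = 1/13)
M(-1, 22)*227 + T(16, -2) = (1/13)*227 + (16 - 2)/(2 + 16) = 227/13 + 14/18 = 227/13 + (1/18)*14 = 227/13 + 7/9 = 2134/117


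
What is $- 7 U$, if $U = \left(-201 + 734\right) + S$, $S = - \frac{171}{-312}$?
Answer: $- \frac{388423}{104} \approx -3734.8$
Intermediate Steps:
$S = \frac{57}{104}$ ($S = \left(-171\right) \left(- \frac{1}{312}\right) = \frac{57}{104} \approx 0.54808$)
$U = \frac{55489}{104}$ ($U = \left(-201 + 734\right) + \frac{57}{104} = 533 + \frac{57}{104} = \frac{55489}{104} \approx 533.55$)
$- 7 U = \left(-7\right) \frac{55489}{104} = - \frac{388423}{104}$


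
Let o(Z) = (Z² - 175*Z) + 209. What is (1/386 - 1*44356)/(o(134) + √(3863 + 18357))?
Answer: 18097335655/2154575186 + 3424283*√5555/1077287593 ≈ 8.6364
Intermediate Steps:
o(Z) = 209 + Z² - 175*Z
(1/386 - 1*44356)/(o(134) + √(3863 + 18357)) = (1/386 - 1*44356)/((209 + 134² - 175*134) + √(3863 + 18357)) = (1/386 - 44356)/((209 + 17956 - 23450) + √22220) = -17121415/(386*(-5285 + 2*√5555))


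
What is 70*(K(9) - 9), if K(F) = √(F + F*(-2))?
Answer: -630 + 210*I ≈ -630.0 + 210.0*I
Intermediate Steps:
K(F) = √(-F) (K(F) = √(F - 2*F) = √(-F))
70*(K(9) - 9) = 70*(√(-1*9) - 9) = 70*(√(-9) - 9) = 70*(3*I - 9) = 70*(-9 + 3*I) = -630 + 210*I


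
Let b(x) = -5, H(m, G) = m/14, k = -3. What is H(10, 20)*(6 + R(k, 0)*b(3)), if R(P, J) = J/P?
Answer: 30/7 ≈ 4.2857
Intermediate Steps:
H(m, G) = m/14 (H(m, G) = m*(1/14) = m/14)
H(10, 20)*(6 + R(k, 0)*b(3)) = ((1/14)*10)*(6 + (0/(-3))*(-5)) = 5*(6 + (0*(-⅓))*(-5))/7 = 5*(6 + 0*(-5))/7 = 5*(6 + 0)/7 = (5/7)*6 = 30/7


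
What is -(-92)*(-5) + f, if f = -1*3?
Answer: -463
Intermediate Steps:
f = -3
-(-92)*(-5) + f = -(-92)*(-5) - 3 = -23*20 - 3 = -460 - 3 = -463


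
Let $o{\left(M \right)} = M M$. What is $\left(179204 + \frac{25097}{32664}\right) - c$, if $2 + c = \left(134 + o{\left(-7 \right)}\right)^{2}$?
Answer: $\frac{4759725185}{32664} \approx 1.4572 \cdot 10^{5}$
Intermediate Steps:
$o{\left(M \right)} = M^{2}$
$c = 33487$ ($c = -2 + \left(134 + \left(-7\right)^{2}\right)^{2} = -2 + \left(134 + 49\right)^{2} = -2 + 183^{2} = -2 + 33489 = 33487$)
$\left(179204 + \frac{25097}{32664}\right) - c = \left(179204 + \frac{25097}{32664}\right) - 33487 = \frac{5853544553}{32664} - 33487 = \frac{4759725185}{32664}$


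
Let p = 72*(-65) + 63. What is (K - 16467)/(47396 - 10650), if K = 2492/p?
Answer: -76030631/169656282 ≈ -0.44814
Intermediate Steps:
p = -4617 (p = -4680 + 63 = -4617)
K = -2492/4617 (K = 2492/(-4617) = 2492*(-1/4617) = -2492/4617 ≈ -0.53974)
(K - 16467)/(47396 - 10650) = (-2492/4617 - 16467)/(47396 - 10650) = -76030631/4617/36746 = -76030631/4617*1/36746 = -76030631/169656282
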